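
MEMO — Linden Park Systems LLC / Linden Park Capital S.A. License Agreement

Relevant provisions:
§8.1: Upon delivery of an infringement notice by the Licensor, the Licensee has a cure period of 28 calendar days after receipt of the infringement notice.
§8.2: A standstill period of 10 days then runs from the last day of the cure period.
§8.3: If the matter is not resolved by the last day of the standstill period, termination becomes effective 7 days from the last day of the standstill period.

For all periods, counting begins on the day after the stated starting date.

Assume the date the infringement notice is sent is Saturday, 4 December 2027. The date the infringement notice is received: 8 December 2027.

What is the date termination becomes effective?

22 January 2028

The last day of the cure period: 28 calendar days after 8 December 2027 is 5 January 2028.
The last day of the standstill period: 10 calendar days after 5 January 2028 is 15 January 2028.
The date termination becomes effective: 15 January 2028 + 7 days = 22 January 2028.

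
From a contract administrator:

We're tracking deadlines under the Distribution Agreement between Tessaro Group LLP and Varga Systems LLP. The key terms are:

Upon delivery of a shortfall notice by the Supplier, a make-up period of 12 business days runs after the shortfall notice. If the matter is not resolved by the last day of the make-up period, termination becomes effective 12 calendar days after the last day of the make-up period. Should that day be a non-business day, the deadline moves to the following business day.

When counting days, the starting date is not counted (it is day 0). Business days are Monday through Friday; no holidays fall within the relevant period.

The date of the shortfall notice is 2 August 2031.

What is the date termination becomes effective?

The last day of the make-up period: counting 12 business days from Saturday, 2 August 2031 (Aug 4, Aug 5, Aug 6, Aug 7, …, Aug 15, Aug 18, Aug 19, skipping weekends) reaches Tuesday, 19 August 2031.
Adding 12 calendar days to 19 August 2031 gives 31 August 2031, which is the date termination becomes effective. That falls on a Sunday, so it rolls to the next business day, Monday, 1 September 2031.

1 September 2031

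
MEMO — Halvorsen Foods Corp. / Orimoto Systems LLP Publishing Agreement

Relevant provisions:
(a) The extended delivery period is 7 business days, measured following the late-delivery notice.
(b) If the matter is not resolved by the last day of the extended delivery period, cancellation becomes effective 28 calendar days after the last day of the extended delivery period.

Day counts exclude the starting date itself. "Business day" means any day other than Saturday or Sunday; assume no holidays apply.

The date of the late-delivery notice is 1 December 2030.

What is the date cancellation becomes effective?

The last day of the extended delivery period: 7 business days after Sunday, 1 December 2030, skipping weekends — Dec 2, Dec 3, Dec 4, Dec 5, Dec 6, Dec 9, Dec 10 — lands on Tuesday, 10 December 2030.
The date cancellation becomes effective: 10 December 2030 + 28 days = 7 January 2031.

7 January 2031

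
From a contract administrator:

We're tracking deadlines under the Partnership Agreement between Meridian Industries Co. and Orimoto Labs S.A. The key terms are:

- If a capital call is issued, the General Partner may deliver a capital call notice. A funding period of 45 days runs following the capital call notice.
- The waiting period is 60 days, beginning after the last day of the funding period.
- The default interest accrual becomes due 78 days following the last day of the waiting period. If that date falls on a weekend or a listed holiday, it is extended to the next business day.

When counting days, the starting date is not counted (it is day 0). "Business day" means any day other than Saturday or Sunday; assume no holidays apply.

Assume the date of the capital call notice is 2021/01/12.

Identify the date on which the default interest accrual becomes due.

2021/07/14

The last day of the funding period: 2021/01/12 + 45 days = 2021/02/26.
Adding 60 calendar days to 2021/02/26 gives 2021/04/27, which is the last day of the waiting period.
The date on which the default interest accrual becomes due: 2021/04/27 + 78 days = 2021/07/14. 2021/07/14 is a Wednesday, so no roll-forward applies.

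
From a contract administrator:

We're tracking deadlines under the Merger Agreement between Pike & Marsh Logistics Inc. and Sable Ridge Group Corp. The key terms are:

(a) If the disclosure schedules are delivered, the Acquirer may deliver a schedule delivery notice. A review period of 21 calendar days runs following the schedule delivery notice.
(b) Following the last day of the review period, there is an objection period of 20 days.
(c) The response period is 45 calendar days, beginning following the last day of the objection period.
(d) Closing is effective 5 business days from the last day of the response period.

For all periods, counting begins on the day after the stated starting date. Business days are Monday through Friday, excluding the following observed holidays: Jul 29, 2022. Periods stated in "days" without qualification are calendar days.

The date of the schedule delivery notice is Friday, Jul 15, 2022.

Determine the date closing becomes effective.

Oct 14, 2022

The last day of the review period: Jul 15, 2022 + 21 days = Aug 5, 2022.
The last day of the objection period: 20 calendar days after Aug 5, 2022 is Aug 25, 2022.
Adding 45 calendar days to Aug 25, 2022 gives Oct 9, 2022, which is the last day of the response period.
From Sunday, Oct 9, 2022, 5 business days (Oct 10, Oct 11, Oct 12, Oct 13, Oct 14, skipping weekends) brings us to Friday, Oct 14, 2022, which is the date closing becomes effective.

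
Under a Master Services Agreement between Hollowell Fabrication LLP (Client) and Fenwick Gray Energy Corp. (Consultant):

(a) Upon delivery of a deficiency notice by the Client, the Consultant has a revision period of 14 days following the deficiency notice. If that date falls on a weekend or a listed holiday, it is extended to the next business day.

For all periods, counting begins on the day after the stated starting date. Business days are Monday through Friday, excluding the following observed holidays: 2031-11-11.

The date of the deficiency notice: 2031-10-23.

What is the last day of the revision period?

The last day of the revision period: 2031-10-23 + 14 days = 2031-11-06. 2031-11-06 is a Thursday and is not a listed holiday, so no roll-forward applies.

2031-11-06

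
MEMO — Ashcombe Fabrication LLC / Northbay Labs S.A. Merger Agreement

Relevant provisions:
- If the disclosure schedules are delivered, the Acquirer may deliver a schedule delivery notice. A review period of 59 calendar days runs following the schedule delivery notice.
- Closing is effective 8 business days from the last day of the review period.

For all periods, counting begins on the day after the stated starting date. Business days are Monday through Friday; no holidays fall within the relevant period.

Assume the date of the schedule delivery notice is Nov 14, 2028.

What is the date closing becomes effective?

Jan 24, 2029

The last day of the review period: 59 calendar days after Nov 14, 2028 is Jan 12, 2029.
The date closing becomes effective: counting 8 business days from Friday, Jan 12, 2029 (Jan 15, Jan 16, Jan 17, Jan 18, Jan 19, Jan 22, Jan 23, Jan 24, skipping weekends) reaches Wednesday, Jan 24, 2029.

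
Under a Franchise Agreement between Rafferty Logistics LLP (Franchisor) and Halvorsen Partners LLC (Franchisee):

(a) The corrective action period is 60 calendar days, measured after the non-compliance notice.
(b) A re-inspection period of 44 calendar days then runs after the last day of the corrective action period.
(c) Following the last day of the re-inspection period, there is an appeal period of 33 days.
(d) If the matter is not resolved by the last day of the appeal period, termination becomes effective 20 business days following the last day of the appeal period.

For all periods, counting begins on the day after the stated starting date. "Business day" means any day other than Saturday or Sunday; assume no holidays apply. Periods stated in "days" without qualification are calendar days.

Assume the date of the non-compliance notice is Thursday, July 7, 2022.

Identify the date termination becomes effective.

December 19, 2022

The last day of the corrective action period: July 7, 2022 + 60 days = September 5, 2022.
Adding 44 calendar days to September 5, 2022 gives October 19, 2022, which is the last day of the re-inspection period.
The last day of the appeal period: October 19, 2022 + 33 days = November 21, 2022.
The date termination becomes effective: counting 20 business days from Monday, November 21, 2022 (Nov 22, Nov 23, Nov 24, Nov 25, …, Dec 15, Dec 16, Dec 19, skipping weekends) reaches Monday, December 19, 2022.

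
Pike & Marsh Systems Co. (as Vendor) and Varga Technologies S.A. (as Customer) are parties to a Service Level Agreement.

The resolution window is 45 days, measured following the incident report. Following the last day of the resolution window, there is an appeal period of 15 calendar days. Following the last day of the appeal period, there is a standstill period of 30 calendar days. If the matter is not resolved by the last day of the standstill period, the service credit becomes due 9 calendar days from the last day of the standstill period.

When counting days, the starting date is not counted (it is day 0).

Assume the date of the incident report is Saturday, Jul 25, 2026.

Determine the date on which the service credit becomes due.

Nov 1, 2026

Adding 45 calendar days to Jul 25, 2026 gives Sep 8, 2026, which is the last day of the resolution window.
The last day of the appeal period: 15 calendar days after Sep 8, 2026 is Sep 23, 2026.
The last day of the standstill period: Sep 23, 2026 + 30 days = Oct 23, 2026.
Adding 9 calendar days to Oct 23, 2026 gives Nov 1, 2026, which is the date on which the service credit becomes due.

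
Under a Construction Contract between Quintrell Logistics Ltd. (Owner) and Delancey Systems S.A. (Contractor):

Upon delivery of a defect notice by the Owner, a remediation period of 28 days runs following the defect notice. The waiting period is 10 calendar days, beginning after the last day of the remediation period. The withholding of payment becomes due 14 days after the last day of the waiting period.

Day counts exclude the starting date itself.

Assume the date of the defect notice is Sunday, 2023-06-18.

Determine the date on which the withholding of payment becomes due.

Adding 28 calendar days to 2023-06-18 gives 2023-07-16, which is the last day of the remediation period.
The last day of the waiting period: 10 calendar days after 2023-07-16 is 2023-07-26.
The date on which the withholding of payment becomes due: 2023-07-26 + 14 days = 2023-08-09.

2023-08-09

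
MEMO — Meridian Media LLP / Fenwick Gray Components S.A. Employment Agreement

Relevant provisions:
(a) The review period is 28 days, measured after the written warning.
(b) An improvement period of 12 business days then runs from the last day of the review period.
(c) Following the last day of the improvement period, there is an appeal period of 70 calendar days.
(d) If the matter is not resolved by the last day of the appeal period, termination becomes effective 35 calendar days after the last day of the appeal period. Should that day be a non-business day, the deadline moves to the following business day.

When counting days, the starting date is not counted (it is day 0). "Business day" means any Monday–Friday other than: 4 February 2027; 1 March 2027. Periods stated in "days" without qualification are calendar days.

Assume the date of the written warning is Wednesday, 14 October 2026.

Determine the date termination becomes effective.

The last day of the review period: 28 calendar days after 14 October 2026 is 11 November 2026.
The last day of the improvement period: 12 business days after Wednesday, 11 November 2026, skipping weekends — Nov 12, Nov 13, Nov 16, Nov 17, …, Nov 25, Nov 26, Nov 27 — lands on Friday, 27 November 2026.
The last day of the appeal period: 70 calendar days after 27 November 2026 is 5 February 2027.
Adding 35 calendar days to 5 February 2027 gives 12 March 2027, which is the date termination becomes effective. 12 March 2027 is a Friday and is not a listed holiday, so no roll-forward applies.

12 March 2027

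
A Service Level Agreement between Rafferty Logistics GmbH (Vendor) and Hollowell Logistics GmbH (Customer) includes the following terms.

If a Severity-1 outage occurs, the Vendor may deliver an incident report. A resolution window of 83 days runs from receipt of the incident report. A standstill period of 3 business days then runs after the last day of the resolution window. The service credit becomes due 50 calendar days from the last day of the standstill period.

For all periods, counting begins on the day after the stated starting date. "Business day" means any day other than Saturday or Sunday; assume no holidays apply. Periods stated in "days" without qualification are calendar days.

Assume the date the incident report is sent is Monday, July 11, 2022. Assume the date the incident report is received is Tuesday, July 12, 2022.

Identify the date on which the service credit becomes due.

November 25, 2022

The last day of the resolution window: July 12, 2022 + 83 days = October 3, 2022.
The last day of the standstill period: counting 3 business days from Monday, October 3, 2022 (Oct 4, Oct 5, Oct 6, skipping weekends) reaches Thursday, October 6, 2022.
The date on which the service credit becomes due: 50 calendar days after October 6, 2022 is November 25, 2022.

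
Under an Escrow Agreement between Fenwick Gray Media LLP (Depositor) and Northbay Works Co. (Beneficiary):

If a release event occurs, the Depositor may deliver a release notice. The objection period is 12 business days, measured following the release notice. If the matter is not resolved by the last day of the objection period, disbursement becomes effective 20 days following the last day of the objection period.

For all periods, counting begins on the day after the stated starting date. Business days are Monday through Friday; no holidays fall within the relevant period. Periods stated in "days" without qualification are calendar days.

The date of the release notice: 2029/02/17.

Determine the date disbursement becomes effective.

2029/03/26

The last day of the objection period: 12 business days after Saturday, 2029/02/17, skipping weekends — Feb 19, Feb 20, Feb 21, Feb 22, …, Mar 2, Mar 5, Mar 6 — lands on Tuesday, 2029/03/06.
The date disbursement becomes effective: 2029/03/06 + 20 days = 2029/03/26.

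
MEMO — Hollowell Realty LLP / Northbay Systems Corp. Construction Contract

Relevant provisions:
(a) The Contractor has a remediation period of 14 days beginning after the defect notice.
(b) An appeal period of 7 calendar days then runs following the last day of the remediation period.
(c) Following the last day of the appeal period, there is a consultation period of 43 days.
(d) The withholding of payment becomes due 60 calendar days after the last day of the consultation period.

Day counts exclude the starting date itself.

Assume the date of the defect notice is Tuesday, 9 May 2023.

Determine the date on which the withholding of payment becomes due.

The last day of the remediation period: 14 calendar days after 9 May 2023 is 23 May 2023.
The last day of the appeal period: 7 calendar days after 23 May 2023 is 30 May 2023.
The last day of the consultation period: 30 May 2023 + 43 days = 12 July 2023.
Adding 60 calendar days to 12 July 2023 gives 10 September 2023, which is the date on which the withholding of payment becomes due.

10 September 2023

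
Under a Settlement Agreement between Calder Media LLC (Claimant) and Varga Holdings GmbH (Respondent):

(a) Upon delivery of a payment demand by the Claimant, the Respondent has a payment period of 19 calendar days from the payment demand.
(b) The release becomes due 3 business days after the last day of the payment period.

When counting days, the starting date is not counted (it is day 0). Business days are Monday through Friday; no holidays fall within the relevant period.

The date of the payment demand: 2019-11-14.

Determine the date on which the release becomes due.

The last day of the payment period: 2019-11-14 + 19 days = 2019-12-03.
From Tuesday, 2019-12-03, 3 business days (Dec 4, Dec 5, Dec 6, skipping weekends) brings us to Friday, 2019-12-06, which is the date on which the release becomes due.

2019-12-06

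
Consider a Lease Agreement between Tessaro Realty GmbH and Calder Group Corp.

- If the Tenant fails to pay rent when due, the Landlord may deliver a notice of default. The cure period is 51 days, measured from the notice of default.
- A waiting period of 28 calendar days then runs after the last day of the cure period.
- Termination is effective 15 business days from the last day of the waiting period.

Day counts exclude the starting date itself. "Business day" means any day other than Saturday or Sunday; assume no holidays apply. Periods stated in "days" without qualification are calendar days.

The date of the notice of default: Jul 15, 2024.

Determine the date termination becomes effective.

The last day of the cure period: 51 calendar days after Jul 15, 2024 is Sep 4, 2024.
Adding 28 calendar days to Sep 4, 2024 gives Oct 2, 2024, which is the last day of the waiting period.
The date termination becomes effective: 15 business days after Wednesday, Oct 2, 2024, skipping weekends — Oct 3, Oct 4, Oct 7, Oct 8, …, Oct 21, Oct 22, Oct 23 — lands on Wednesday, Oct 23, 2024.

Oct 23, 2024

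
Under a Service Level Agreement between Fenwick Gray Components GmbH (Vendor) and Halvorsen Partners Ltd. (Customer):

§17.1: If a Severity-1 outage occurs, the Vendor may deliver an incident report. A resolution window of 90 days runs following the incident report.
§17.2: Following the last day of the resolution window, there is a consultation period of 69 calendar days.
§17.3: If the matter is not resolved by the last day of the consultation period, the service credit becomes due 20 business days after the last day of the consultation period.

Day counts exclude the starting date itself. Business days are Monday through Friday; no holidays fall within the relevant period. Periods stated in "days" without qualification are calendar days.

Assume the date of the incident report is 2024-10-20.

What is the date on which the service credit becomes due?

The last day of the resolution window: 2024-10-20 + 90 days = 2025-01-18.
The last day of the consultation period: 69 calendar days after 2025-01-18 is 2025-03-28.
The date on which the service credit becomes due: counting 20 business days from Friday, 2025-03-28 (Mar 31, Apr 1, Apr 2, Apr 3, …, Apr 23, Apr 24, Apr 25, skipping weekends) reaches Friday, 2025-04-25.

2025-04-25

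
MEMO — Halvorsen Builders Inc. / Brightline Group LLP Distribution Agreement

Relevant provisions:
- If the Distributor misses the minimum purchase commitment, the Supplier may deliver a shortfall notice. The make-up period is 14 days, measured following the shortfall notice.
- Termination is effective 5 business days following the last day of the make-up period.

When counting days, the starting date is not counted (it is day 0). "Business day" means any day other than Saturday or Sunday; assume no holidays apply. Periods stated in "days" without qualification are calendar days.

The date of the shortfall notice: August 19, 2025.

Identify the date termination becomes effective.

Adding 14 calendar days to August 19, 2025 gives September 2, 2025, which is the last day of the make-up period.
The date termination becomes effective: 5 business days after Tuesday, September 2, 2025, skipping weekends — Sep 3, Sep 4, Sep 5, Sep 8, Sep 9 — lands on Tuesday, September 9, 2025.

September 9, 2025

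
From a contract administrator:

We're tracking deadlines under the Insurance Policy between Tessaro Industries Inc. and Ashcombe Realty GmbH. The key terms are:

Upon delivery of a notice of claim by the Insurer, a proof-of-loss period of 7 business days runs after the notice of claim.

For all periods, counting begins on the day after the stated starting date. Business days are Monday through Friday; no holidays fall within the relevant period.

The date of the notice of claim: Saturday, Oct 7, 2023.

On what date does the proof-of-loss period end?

From Saturday, Oct 7, 2023, 7 business days (Oct 9, Oct 10, Oct 11, Oct 12, Oct 13, Oct 16, Oct 17, skipping weekends) brings us to Tuesday, Oct 17, 2023, which is the last day of the proof-of-loss period.

Oct 17, 2023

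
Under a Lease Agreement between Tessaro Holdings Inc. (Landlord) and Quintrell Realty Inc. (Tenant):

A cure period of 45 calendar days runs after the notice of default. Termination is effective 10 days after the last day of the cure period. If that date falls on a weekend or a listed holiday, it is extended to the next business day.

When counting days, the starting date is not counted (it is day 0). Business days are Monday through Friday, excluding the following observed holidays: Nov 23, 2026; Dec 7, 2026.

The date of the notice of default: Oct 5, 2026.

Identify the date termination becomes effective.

Nov 30, 2026

The last day of the cure period: 45 calendar days after Oct 5, 2026 is Nov 19, 2026.
The date termination becomes effective: 10 calendar days after Nov 19, 2026 is Nov 29, 2026. That falls on a Sunday, so it rolls to the next business day, Monday, Nov 30, 2026.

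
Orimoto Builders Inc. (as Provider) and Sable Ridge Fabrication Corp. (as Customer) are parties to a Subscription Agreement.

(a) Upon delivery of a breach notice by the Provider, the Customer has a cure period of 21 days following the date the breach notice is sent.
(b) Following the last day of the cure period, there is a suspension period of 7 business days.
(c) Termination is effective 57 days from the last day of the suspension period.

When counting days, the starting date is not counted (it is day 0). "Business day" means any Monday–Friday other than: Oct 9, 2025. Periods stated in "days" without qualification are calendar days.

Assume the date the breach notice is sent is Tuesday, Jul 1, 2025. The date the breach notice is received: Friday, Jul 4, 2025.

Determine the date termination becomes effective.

Sep 26, 2025

The last day of the cure period: 21 calendar days after Jul 1, 2025 is Jul 22, 2025.
From Tuesday, Jul 22, 2025, 7 business days (Jul 23, Jul 24, Jul 25, Jul 28, Jul 29, Jul 30, Jul 31, skipping weekends) brings us to Thursday, Jul 31, 2025, which is the last day of the suspension period.
The date termination becomes effective: Jul 31, 2025 + 57 days = Sep 26, 2025.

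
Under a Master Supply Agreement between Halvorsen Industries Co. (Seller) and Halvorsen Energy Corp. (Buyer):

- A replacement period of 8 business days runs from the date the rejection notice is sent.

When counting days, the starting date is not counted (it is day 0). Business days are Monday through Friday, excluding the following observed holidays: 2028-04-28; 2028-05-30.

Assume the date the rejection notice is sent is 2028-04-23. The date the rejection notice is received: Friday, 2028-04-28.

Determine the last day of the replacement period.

2028-05-04

The last day of the replacement period: counting 8 business days from Sunday, 2028-04-23 (Apr 24, Apr 25, Apr 26, Apr 27, May 1, May 2, May 3, May 4, skipping weekends and the listed holiday on Apr 28) reaches Thursday, 2028-05-04.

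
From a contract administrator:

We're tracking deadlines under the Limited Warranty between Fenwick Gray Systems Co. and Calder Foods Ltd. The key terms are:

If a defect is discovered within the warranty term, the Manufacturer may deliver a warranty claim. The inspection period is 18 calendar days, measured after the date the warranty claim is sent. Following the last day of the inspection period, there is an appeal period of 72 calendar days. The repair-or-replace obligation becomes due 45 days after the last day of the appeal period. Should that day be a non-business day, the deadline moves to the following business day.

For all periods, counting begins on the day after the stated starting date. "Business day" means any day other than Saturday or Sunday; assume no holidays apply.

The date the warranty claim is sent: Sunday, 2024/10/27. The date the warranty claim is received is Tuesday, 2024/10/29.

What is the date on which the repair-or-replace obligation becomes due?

The last day of the inspection period: 2024/10/27 + 18 days = 2024/11/14.
The last day of the appeal period: 72 calendar days after 2024/11/14 is 2025/01/25.
The date on which the repair-or-replace obligation becomes due: 45 calendar days after 2025/01/25 is 2025/03/11. 2025/03/11 is a Tuesday, so no roll-forward applies.

2025/03/11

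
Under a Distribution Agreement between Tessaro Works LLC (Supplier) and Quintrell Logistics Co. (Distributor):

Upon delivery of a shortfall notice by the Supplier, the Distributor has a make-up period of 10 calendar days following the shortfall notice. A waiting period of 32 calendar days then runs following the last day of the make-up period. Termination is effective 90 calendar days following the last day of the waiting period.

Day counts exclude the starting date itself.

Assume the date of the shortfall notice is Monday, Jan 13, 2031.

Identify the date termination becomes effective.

The last day of the make-up period: 10 calendar days after Jan 13, 2031 is Jan 23, 2031.
Adding 32 calendar days to Jan 23, 2031 gives Feb 24, 2031, which is the last day of the waiting period.
Adding 90 calendar days to Feb 24, 2031 gives May 25, 2031, which is the date termination becomes effective.

May 25, 2031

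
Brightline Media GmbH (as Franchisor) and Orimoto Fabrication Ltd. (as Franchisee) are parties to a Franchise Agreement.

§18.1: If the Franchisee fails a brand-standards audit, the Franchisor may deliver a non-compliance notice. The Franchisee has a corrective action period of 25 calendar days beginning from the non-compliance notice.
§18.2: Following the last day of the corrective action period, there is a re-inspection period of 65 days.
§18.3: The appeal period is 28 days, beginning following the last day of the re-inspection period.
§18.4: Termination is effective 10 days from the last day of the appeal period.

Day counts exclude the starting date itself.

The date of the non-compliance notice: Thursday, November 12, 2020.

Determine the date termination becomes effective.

Adding 25 calendar days to November 12, 2020 gives December 7, 2020, which is the last day of the corrective action period.
The last day of the re-inspection period: 65 calendar days after December 7, 2020 is February 10, 2021.
The last day of the appeal period: February 10, 2021 + 28 days = March 10, 2021.
The date termination becomes effective: March 10, 2021 + 10 days = March 20, 2021.

March 20, 2021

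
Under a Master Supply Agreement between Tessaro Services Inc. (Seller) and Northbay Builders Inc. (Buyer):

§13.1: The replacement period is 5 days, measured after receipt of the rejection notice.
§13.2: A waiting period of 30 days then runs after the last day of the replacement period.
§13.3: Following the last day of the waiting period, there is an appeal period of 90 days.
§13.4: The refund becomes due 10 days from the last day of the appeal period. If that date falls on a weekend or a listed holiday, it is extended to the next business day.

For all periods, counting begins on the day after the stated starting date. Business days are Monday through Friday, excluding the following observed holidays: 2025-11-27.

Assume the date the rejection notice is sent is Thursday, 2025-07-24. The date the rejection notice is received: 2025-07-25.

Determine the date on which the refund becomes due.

Adding 5 calendar days to 2025-07-25 gives 2025-07-30, which is the last day of the replacement period.
Adding 30 calendar days to 2025-07-30 gives 2025-08-29, which is the last day of the waiting period.
The last day of the appeal period: 90 calendar days after 2025-08-29 is 2025-11-27.
The date on which the refund becomes due: 2025-11-27 + 10 days = 2025-12-07. That falls on a Sunday, so it rolls to the next business day, Monday, 2025-12-08.

2025-12-08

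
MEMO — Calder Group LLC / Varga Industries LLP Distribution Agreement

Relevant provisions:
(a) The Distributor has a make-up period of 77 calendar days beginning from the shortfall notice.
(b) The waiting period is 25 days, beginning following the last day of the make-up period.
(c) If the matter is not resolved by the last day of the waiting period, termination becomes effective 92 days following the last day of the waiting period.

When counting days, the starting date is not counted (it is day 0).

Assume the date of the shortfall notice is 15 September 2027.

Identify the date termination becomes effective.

27 March 2028

The last day of the make-up period: 77 calendar days after 15 September 2027 is 1 December 2027.
The last day of the waiting period: 1 December 2027 + 25 days = 26 December 2027.
Adding 92 calendar days to 26 December 2027 gives 27 March 2028, which is the date termination becomes effective.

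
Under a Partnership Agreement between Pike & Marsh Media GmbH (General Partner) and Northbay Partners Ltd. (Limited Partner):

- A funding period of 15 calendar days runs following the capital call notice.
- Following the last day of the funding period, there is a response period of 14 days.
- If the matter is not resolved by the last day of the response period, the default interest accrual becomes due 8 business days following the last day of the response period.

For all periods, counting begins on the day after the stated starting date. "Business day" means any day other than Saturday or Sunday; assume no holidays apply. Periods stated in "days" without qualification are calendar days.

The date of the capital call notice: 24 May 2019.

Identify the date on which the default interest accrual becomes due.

The last day of the funding period: 24 May 2019 + 15 days = 8 June 2019.
Adding 14 calendar days to 8 June 2019 gives 22 June 2019, which is the last day of the response period.
The date on which the default interest accrual becomes due: 8 business days after Saturday, 22 June 2019, skipping weekends — Jun 24, Jun 25, Jun 26, Jun 27, Jun 28, Jul 1, Jul 2, Jul 3 — lands on Wednesday, 3 July 2019.

3 July 2019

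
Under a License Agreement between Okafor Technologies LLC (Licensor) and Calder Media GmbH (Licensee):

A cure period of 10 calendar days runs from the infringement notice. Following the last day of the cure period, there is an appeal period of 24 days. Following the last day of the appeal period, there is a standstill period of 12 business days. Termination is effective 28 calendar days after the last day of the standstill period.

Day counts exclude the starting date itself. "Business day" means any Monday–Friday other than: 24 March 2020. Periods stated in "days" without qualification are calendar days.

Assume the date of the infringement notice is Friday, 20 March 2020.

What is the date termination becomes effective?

8 June 2020

The last day of the cure period: 10 calendar days after 20 March 2020 is 30 March 2020.
The last day of the appeal period: 30 March 2020 + 24 days = 23 April 2020.
The last day of the standstill period: counting 12 business days from Thursday, 23 April 2020 (Apr 24, Apr 27, Apr 28, Apr 29, …, May 7, May 8, May 11, skipping weekends) reaches Monday, 11 May 2020.
The date termination becomes effective: 11 May 2020 + 28 days = 8 June 2020.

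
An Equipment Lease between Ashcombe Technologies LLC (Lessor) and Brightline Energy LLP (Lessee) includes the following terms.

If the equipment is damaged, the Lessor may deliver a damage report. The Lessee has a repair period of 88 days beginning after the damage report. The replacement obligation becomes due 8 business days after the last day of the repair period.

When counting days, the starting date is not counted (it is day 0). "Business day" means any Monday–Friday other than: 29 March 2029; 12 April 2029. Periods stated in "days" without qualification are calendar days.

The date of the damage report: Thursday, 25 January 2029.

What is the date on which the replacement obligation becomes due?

3 May 2029

The last day of the repair period: 88 calendar days after 25 January 2029 is 23 April 2029.
From Monday, 23 April 2029, 8 business days (Apr 24, Apr 25, Apr 26, Apr 27, Apr 30, May 1, May 2, May 3, skipping weekends) brings us to Thursday, 3 May 2029, which is the date on which the replacement obligation becomes due.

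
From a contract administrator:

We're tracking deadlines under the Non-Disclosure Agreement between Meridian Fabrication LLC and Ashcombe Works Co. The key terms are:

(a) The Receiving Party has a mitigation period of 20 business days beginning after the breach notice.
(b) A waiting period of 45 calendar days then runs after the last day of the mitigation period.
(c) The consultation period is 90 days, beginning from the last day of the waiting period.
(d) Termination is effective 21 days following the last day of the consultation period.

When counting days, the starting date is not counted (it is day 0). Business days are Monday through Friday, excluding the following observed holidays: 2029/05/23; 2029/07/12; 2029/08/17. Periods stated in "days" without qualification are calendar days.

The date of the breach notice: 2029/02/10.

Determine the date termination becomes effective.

2029/08/12

The last day of the mitigation period: 20 business days after Saturday, 2029/02/10, skipping weekends — Feb 12, Feb 13, Feb 14, Feb 15, …, Mar 7, Mar 8, Mar 9 — lands on Friday, 2029/03/09.
The last day of the waiting period: 45 calendar days after 2029/03/09 is 2029/04/23.
Adding 90 calendar days to 2029/04/23 gives 2029/07/22, which is the last day of the consultation period.
The date termination becomes effective: 21 calendar days after 2029/07/22 is 2029/08/12.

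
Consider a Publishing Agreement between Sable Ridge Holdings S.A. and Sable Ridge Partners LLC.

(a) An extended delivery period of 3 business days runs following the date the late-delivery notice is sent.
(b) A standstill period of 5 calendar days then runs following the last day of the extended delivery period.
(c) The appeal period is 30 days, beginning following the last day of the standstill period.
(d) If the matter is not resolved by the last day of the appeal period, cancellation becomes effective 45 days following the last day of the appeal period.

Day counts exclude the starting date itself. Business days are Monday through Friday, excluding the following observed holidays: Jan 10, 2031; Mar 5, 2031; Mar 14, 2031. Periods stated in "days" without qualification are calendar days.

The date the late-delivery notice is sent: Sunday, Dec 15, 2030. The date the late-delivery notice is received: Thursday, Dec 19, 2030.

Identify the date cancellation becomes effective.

The last day of the extended delivery period: counting 3 business days from Sunday, Dec 15, 2030 (Dec 16, Dec 17, Dec 18, skipping weekends) reaches Wednesday, Dec 18, 2030.
The last day of the standstill period: 5 calendar days after Dec 18, 2030 is Dec 23, 2030.
The last day of the appeal period: Dec 23, 2030 + 30 days = Jan 22, 2031.
Adding 45 calendar days to Jan 22, 2031 gives Mar 8, 2031, which is the date cancellation becomes effective.

Mar 8, 2031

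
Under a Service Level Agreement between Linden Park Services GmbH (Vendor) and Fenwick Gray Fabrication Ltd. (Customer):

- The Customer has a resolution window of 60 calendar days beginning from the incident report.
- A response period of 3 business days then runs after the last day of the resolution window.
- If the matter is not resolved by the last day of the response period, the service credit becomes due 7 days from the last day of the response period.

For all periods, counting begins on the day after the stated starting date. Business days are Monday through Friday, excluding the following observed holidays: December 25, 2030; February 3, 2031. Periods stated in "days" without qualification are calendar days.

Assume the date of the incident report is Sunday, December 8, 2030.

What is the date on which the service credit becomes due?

Adding 60 calendar days to December 8, 2030 gives February 6, 2031, which is the last day of the resolution window.
The last day of the response period: counting 3 business days from Thursday, February 6, 2031 (Feb 7, Feb 10, Feb 11, skipping weekends) reaches Tuesday, February 11, 2031.
The date on which the service credit becomes due: February 11, 2031 + 7 days = February 18, 2031.

February 18, 2031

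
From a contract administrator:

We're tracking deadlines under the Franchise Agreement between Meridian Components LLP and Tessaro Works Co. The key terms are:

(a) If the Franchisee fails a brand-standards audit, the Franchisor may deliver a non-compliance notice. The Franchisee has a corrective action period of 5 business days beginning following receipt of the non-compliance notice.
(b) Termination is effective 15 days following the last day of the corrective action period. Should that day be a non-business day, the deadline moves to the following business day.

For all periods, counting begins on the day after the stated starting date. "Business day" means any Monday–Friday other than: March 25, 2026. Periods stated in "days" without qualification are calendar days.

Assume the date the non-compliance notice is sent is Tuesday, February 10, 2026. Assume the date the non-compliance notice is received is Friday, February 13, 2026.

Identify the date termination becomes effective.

From Friday, February 13, 2026, 5 business days (Feb 16, Feb 17, Feb 18, Feb 19, Feb 20, skipping weekends) brings us to Friday, February 20, 2026, which is the last day of the corrective action period.
The date termination becomes effective: February 20, 2026 + 15 days = March 7, 2026. That falls on a Saturday, so it rolls to the next business day, Monday, March 9, 2026.

March 9, 2026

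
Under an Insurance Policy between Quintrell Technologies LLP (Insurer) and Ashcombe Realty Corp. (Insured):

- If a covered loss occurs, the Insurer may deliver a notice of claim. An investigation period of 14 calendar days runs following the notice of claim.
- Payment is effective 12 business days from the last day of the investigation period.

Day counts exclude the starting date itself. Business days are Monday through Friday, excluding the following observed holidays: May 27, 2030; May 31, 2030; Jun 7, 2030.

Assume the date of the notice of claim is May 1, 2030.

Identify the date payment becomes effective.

The last day of the investigation period: 14 calendar days after May 1, 2030 is May 15, 2030.
The date payment becomes effective: 12 business days after Wednesday, May 15, 2030, skipping weekends and the listed holidays on May 27, May 31 — May 16, May 17, May 20, May 21, …, May 30, Jun 3, Jun 4 — lands on Tuesday, Jun 4, 2030.

Jun 4, 2030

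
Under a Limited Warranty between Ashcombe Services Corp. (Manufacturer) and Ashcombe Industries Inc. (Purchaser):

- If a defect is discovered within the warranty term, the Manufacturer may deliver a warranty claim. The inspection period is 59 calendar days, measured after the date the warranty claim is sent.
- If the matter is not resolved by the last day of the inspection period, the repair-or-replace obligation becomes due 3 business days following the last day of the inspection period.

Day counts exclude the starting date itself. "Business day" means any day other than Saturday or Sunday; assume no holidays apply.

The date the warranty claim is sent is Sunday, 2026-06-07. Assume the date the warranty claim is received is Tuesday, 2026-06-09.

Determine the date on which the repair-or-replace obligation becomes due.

2026-08-10

The last day of the inspection period: 2026-06-07 + 59 days = 2026-08-05.
From Wednesday, 2026-08-05, 3 business days (Aug 6, Aug 7, Aug 10, skipping weekends) brings us to Monday, 2026-08-10, which is the date on which the repair-or-replace obligation becomes due.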